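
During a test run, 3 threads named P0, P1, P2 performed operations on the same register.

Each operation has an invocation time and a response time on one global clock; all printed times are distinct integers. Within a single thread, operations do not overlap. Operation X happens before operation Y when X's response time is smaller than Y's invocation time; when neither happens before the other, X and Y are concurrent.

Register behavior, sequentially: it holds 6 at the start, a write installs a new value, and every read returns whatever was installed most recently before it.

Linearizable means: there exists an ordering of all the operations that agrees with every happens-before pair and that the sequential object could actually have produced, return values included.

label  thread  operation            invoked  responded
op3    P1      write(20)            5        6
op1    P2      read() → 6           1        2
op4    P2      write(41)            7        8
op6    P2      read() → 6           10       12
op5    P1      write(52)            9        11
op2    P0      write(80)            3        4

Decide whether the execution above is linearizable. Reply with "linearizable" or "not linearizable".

not linearizable

the violation lands at event 12, op6's response at time 12: events 1..11 linearize, events 1..12 do not
checked exhaustively: 2 real-time-consistent orders of 6 completed operations, zero legal register replays
sample order op1, op2, op3, op4, op5, op6 stalls at step 6 — op6 read() → 6 has no legal effect
sample order op1, op2, op3, op4, op6, op5 stalls at step 5 — op6 read() → 6 has no legal effect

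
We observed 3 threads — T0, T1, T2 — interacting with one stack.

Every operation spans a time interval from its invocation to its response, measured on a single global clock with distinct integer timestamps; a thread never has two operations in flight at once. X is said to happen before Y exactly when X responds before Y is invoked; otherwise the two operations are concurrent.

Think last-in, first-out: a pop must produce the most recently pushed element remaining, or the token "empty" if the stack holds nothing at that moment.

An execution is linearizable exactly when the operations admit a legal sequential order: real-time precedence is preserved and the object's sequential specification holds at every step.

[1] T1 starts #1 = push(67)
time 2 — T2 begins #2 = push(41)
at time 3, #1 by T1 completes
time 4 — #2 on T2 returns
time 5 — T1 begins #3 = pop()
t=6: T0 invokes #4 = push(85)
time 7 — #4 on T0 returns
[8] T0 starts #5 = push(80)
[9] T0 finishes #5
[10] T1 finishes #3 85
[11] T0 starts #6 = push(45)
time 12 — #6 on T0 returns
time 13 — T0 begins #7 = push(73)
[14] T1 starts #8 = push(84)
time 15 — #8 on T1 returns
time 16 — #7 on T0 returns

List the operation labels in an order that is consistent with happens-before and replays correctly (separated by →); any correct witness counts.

1. #1 push(67), leaving stack <67>
2. #2 push(41), leaving stack <67,41>
3. #4 push(85), leaving stack <67,41,85>
4. #3 pop() → 85, leaving stack <67,41>
5. #5 push(80), leaving stack <67,41,80>
6. #6 push(45), leaving stack <67,41,80,45>
7. #7 push(73), leaving stack <67,41,80,45,73>
8. #8 push(84), leaving stack <67,41,80,45,73,84>

#1 → #2 → #4 → #3 → #5 → #6 → #7 → #8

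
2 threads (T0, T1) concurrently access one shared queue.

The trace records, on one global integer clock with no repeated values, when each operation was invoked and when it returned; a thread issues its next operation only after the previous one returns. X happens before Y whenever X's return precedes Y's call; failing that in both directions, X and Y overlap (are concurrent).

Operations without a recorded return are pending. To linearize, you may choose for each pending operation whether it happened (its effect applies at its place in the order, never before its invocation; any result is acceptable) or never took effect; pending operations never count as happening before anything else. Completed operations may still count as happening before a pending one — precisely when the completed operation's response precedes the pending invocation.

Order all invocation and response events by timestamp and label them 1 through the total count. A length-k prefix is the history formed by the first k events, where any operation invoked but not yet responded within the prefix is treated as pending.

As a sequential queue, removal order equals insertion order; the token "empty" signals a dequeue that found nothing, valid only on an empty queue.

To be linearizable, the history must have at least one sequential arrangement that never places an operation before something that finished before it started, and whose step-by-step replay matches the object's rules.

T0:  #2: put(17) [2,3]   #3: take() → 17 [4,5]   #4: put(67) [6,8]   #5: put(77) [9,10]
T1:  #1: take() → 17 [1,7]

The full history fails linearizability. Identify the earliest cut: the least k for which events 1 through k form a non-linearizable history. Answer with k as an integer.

7

events 1..6 are linearizable, e.g. via #1, #2, #3:
1. #1 take() (pending, included), leaving queue <>
2. #2 put(17), leaving queue <17>
3. #3 take() → 17, leaving queue <>
include event 7 — #1 responding at 7 — and every candidate order breaks
include/drop combinations of the 1 pending operation (#4) were all tried; none helps
for example #1, #2, #3 (pending dropped) fails at step 1: #1 take() → 17 is not legal there
for example #2, #1, #3 (pending dropped) fails at step 3: #3 take() → 17 is not legal there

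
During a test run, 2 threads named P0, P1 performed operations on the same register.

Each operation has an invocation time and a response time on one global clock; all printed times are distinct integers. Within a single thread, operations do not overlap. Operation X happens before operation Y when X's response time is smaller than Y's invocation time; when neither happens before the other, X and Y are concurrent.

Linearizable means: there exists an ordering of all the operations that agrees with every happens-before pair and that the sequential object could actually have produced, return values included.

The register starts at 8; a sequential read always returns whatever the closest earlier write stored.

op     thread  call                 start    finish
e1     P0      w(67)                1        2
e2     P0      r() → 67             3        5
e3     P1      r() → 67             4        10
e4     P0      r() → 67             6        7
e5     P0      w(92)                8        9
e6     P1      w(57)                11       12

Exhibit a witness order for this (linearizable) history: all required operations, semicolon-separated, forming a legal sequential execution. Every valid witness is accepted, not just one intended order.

1. e1 w(67), leaving value 67
2. e2 r() → 67, leaving value 67
3. e3 r() → 67, leaving value 67
4. e4 r() → 67, leaving value 67
5. e5 w(92), leaving value 92
6. e6 w(57), leaving value 57

e1; e2; e3; e4; e5; e6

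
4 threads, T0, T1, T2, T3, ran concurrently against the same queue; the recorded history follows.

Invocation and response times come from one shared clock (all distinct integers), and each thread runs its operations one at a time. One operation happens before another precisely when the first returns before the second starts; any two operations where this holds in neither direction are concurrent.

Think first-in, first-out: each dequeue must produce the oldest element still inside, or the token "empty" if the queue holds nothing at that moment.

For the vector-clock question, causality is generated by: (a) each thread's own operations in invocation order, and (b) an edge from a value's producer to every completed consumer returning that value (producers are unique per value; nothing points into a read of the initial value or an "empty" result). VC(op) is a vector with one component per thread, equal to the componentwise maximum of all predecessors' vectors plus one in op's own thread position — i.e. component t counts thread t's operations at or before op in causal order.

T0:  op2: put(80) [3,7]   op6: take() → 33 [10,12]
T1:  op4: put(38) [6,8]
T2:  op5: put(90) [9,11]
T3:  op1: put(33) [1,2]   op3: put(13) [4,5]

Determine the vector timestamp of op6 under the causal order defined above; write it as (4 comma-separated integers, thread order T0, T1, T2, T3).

no predecessors for op1 (invoked 1): T3 increments from zero → (0, 0, 0, 1)
no predecessors for op5 (invoked 9): T2 increments from zero → (0, 0, 1, 0)
no predecessors for op4 (invoked 6): T1 increments from zero → (0, 1, 0, 0)
no predecessors for op2 (invoked 3): T0 increments from zero → (1, 0, 0, 0)
invoked at 4, op3 merges VC(op1)=(0, 0, 0, 1) and bumps T3's slot → (0, 0, 0, 2)
invoked at 10, op6 merges VC(op1)=(0, 0, 0, 1), VC(op2)=(1, 0, 0, 0) and bumps T0's slot → (2, 0, 0, 1)
target: VC(op6) = (2, 0, 0, 1)

(2, 0, 0, 1)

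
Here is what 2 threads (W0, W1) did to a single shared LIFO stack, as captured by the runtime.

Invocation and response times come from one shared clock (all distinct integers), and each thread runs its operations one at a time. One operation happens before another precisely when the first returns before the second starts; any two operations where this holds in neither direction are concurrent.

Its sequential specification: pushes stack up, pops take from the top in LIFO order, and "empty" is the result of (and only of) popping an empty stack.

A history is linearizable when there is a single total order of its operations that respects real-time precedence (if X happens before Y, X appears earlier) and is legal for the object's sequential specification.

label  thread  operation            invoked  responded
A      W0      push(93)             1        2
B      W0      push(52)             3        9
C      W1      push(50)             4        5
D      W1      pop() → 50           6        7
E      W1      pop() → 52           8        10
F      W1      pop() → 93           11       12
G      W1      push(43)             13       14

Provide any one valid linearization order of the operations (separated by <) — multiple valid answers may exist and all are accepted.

A < B < C < D < E < F < G

after step 1 (A push(93)): stack <93>
after step 2 (B push(52)): stack <93,52>
after step 3 (C push(50)): stack <93,52,50>
after step 4 (D pop() → 50): stack <93,52>
after step 5 (E pop() → 52): stack <93>
after step 6 (F pop() → 93): stack <>
after step 7 (G push(43)): stack <43>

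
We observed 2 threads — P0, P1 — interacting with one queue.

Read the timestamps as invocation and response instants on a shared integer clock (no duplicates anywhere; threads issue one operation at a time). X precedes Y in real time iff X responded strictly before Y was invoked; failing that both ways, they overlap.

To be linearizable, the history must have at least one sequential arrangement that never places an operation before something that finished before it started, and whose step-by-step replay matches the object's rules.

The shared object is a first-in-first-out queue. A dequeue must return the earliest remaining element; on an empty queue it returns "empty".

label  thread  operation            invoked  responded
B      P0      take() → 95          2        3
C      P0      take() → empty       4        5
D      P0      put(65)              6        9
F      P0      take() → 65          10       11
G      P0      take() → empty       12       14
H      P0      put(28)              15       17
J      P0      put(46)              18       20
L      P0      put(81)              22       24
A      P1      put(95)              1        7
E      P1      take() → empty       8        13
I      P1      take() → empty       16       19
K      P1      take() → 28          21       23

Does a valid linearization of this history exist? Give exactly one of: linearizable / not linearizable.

linearizable

a witness: A, B, C, D, F, E, G, I, H, J, K, L
after step 1 (A put(95)): queue <95>
after step 2 (B take() → 95): queue <>
after step 3 (C take() → empty): queue <>
after step 4 (D put(65)): queue <65>
after step 5 (F take() → 65): queue <>
after step 6 (E take() → empty): queue <>
after step 7 (G take() → empty): queue <>
after step 8 (I take() → empty): queue <>
after step 9 (H put(28)): queue <28>
after step 10 (J put(46)): queue <28,46>
after step 11 (K take() → 28): queue <46>
after step 12 (L put(81)): queue <46,81>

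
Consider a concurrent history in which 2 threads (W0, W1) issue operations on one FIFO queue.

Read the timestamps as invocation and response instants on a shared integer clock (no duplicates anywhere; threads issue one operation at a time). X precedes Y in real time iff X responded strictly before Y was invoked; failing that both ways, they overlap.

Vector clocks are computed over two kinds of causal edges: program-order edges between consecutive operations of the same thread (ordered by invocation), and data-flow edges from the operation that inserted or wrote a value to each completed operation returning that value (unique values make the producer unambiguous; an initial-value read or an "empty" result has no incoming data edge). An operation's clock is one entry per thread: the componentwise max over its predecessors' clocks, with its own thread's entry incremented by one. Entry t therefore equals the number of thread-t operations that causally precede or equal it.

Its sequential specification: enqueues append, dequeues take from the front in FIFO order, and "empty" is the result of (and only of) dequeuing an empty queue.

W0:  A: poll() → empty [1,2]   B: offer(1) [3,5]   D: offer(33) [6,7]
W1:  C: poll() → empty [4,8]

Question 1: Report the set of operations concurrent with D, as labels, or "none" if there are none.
Answer: C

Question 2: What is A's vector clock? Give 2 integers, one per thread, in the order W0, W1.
Answer: (1, 0)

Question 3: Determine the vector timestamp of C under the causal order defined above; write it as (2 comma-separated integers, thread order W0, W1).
Answer: (0, 1)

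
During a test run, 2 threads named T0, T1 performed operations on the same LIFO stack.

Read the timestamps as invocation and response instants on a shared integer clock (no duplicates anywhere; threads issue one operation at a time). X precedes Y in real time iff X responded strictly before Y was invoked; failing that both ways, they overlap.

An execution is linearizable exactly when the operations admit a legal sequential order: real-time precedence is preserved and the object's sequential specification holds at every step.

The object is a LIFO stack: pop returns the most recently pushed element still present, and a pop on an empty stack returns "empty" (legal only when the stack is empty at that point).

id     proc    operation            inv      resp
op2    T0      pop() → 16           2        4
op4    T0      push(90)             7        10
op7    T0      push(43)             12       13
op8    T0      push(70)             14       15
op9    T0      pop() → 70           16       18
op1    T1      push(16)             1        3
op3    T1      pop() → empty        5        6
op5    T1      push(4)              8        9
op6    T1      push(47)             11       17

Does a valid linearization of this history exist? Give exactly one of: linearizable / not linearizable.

one valid linearization: op1, op2, op3, op4, op5, op6, op7, op8, op9
1. op1 push(16), leaving stack <16>
2. op2 pop() → 16, leaving stack <>
3. op3 pop() → empty, leaving stack <>
4. op4 push(90), leaving stack <90>
5. op5 push(4), leaving stack <90,4>
6. op6 push(47), leaving stack <90,4,47>
7. op7 push(43), leaving stack <90,4,47,43>
8. op8 push(70), leaving stack <90,4,47,43,70>
9. op9 pop() → 70, leaving stack <90,4,47,43>

linearizable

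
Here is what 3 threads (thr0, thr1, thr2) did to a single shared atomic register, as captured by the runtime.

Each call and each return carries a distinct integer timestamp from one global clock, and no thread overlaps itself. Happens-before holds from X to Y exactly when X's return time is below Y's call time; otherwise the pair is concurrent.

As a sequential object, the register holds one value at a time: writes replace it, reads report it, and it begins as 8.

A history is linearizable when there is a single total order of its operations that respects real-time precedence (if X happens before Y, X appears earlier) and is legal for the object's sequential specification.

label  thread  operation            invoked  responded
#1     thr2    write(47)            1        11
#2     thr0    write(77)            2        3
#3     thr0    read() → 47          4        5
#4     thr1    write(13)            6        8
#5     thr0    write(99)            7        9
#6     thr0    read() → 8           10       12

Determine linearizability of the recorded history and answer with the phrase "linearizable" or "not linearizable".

not linearizable

cut after 11 events: linearizable; cut after 12 events (#6 responds, time 12): not linearizable
every one of the 12 real-time-consistent orders over 6 completed atomic register ops fails the sequential spec
one such order, #1, #2, #3, #4, #5, #6, breaks at step 3 where #3 read() → 47 is illegal
one such order, #1, #2, #3, #5, #4, #6, breaks at step 3 where #3 read() → 47 is illegal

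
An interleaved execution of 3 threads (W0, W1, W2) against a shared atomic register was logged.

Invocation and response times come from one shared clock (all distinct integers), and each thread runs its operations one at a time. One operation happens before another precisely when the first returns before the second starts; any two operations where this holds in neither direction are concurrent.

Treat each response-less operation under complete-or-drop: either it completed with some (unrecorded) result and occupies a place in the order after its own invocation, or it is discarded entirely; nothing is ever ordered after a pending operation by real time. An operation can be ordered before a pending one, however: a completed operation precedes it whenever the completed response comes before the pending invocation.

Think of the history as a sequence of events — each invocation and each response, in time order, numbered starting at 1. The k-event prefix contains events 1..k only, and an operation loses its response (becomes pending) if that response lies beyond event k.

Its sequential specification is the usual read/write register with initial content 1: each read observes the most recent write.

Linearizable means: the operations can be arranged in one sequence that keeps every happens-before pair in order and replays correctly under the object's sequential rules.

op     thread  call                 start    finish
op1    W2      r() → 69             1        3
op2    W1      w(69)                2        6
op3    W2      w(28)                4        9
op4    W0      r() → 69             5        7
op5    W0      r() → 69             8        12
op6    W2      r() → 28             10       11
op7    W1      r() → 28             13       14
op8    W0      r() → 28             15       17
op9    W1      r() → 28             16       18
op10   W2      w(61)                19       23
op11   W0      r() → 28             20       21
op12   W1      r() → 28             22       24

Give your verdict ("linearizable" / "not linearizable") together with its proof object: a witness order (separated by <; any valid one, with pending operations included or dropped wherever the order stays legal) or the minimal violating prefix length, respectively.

step 1: op2 w(69) — value 69
step 2: op1 r() → 69 — value 69
step 3: op4 r() → 69 — value 69
step 4: op5 r() → 69 — value 69
step 5: op3 w(28) — value 28
step 6: op6 r() → 28 — value 28
step 7: op7 r() → 28 — value 28
step 8: op8 r() → 28 — value 28
step 9: op9 r() → 28 — value 28
step 10: op11 r() → 28 — value 28
step 11: op12 r() → 28 — value 28
step 12: op10 w(61) — value 61

linearizable — witness: op2 < op1 < op4 < op5 < op3 < op6 < op7 < op8 < op9 < op11 < op12 < op10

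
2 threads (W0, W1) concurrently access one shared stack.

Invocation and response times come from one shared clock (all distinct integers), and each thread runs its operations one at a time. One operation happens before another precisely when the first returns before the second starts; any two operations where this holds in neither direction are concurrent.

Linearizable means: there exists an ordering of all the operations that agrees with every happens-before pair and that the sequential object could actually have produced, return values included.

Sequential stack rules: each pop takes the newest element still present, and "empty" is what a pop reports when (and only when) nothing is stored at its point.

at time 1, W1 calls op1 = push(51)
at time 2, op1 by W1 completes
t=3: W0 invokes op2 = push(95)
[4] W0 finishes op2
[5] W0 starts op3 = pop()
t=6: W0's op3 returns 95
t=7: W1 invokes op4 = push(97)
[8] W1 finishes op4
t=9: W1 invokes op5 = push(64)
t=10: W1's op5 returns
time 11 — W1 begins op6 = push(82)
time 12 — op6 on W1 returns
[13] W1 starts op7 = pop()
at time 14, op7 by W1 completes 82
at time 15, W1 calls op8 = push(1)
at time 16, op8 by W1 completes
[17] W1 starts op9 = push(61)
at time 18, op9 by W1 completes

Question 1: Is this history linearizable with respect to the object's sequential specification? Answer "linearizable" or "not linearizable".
linearizable

witness order: op1, op2, op3, op4, op5, op6, op7, op8, op9
step 1: op1 push(51) — stack <51>
step 2: op2 push(95) — stack <51,95>
step 3: op3 pop() → 95 — stack <51>
step 4: op4 push(97) — stack <51,97>
step 5: op5 push(64) — stack <51,97,64>
step 6: op6 push(82) — stack <51,97,64,82>
step 7: op7 pop() → 82 — stack <51,97,64>
step 8: op8 push(1) — stack <51,97,64,1>
step 9: op9 push(61) — stack <51,97,64,1,61>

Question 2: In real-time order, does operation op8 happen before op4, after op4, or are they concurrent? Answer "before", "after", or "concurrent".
after

op8 spans [15,16], op4 spans [7,8]
resp(op4)=8 < inv(op8)=15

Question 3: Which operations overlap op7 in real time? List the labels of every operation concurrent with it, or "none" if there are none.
none

concurrent with op7 ([13,14]): every op whose interval crosses 13..14
op1 [1,2]: before
op2 [3,4]: before
op3 [5,6]: before
op4 [7,8]: before
op5 [9,10]: before
op6 [11,12]: before
op8 [15,16]: after
op9 [17,18]: after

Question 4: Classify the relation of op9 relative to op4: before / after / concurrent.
after

op9 spans [17,18], op4 spans [7,8]
resp(op4)=8 < inv(op9)=17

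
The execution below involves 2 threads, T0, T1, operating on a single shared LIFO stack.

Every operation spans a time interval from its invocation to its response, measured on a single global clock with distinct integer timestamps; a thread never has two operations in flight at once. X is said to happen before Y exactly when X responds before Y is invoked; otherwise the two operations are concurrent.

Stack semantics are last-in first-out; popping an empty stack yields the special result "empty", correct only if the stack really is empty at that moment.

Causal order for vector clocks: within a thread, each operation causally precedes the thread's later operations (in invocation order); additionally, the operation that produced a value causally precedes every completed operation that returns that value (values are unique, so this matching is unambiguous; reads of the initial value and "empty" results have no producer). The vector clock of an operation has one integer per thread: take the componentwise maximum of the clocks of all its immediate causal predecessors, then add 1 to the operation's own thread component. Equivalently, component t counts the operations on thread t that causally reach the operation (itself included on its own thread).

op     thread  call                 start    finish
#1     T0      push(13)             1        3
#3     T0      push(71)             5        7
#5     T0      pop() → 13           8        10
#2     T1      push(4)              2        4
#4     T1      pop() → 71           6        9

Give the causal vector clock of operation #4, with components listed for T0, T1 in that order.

(2, 2)

#2 (invocation 2): nothing precedes it; T1's component alone gives (0, 1)
#1 (invocation 1): nothing precedes it; T0's component alone gives (1, 0)
#3 (invocation 5): componentwise max over VC(#1)=(1, 0), +1 at T0, giving (2, 0)
#5 (invocation 8): componentwise max over VC(#1)=(1, 0), VC(#3)=(2, 0), +1 at T0, giving (3, 0)
#4 (invocation 6): componentwise max over VC(#2)=(0, 1), VC(#3)=(2, 0), +1 at T1, giving (2, 2)
target: VC(#4) = (2, 2)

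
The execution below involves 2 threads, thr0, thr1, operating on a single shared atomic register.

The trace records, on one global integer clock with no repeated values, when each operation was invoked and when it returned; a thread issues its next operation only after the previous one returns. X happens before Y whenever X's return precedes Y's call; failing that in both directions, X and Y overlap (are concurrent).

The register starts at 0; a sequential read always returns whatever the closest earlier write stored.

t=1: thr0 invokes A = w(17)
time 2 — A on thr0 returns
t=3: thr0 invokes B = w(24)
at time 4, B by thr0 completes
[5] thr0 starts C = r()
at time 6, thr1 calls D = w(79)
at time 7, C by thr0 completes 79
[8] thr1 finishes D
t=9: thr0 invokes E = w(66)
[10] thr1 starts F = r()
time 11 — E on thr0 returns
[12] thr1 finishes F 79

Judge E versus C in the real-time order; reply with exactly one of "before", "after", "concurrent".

E spans [9,11], C spans [5,7]
resp(C)=7 < inv(E)=9

after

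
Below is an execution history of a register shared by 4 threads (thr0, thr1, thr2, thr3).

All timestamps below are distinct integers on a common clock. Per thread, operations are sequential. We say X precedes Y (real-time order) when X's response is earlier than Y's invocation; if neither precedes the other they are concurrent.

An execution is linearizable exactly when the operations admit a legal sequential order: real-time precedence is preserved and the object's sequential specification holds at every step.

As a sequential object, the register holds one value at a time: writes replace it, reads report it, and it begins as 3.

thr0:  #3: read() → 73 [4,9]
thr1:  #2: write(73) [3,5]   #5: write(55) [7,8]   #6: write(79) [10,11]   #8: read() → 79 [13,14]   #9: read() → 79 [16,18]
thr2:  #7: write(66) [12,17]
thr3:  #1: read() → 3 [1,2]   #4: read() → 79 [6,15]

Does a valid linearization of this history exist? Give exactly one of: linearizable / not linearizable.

linearizable

one valid linearization: #1, #2, #3, #5, #6, #4, #8, #9, #7
1. #1 read() → 3, leaving value 3
2. #2 write(73), leaving value 73
3. #3 read() → 73, leaving value 73
4. #5 write(55), leaving value 55
5. #6 write(79), leaving value 79
6. #4 read() → 79, leaving value 79
7. #8 read() → 79, leaving value 79
8. #9 read() → 79, leaving value 79
9. #7 write(66), leaving value 66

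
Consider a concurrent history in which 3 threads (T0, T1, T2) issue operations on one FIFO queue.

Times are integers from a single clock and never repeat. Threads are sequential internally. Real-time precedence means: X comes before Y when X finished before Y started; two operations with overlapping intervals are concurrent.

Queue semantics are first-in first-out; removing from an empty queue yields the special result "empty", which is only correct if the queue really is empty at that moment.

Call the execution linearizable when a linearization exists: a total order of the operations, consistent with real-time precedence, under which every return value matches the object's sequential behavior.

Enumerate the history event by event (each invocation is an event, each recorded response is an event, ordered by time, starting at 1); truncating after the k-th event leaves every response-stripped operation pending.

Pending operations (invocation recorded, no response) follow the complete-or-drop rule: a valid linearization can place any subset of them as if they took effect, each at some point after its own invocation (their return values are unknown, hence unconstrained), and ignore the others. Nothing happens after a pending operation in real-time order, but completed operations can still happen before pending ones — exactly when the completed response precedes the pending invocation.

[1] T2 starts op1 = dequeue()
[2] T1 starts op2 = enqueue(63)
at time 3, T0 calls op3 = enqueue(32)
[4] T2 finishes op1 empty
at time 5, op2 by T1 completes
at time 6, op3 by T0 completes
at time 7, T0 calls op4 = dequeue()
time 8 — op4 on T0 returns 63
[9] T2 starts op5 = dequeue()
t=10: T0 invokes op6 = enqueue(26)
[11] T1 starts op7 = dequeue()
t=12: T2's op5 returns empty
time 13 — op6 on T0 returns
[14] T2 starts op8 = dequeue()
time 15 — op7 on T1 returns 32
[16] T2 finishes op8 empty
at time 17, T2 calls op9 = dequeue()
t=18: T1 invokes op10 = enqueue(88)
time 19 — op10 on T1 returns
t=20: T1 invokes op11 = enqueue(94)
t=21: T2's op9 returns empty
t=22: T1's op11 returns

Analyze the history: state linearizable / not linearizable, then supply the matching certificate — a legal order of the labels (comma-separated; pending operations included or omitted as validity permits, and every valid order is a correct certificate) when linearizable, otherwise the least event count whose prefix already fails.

cut after 15 events: linearizable; cut after 16 events (op8 responds, time 16): not linearizable
no legal order exists: 48 real-time-consistent candidates over 8 completed FIFO queue operations, all rejected
take op1, op2, op3, op4, op5, op6, op7, op8: step 5 already fails, because op5 dequeue() → empty cannot occur there
take op1, op2, op3, op4, op5, op6, op8, op7: step 5 already fails, because op5 dequeue() → empty cannot occur there

not linearizable — minimal violating prefix: 16 events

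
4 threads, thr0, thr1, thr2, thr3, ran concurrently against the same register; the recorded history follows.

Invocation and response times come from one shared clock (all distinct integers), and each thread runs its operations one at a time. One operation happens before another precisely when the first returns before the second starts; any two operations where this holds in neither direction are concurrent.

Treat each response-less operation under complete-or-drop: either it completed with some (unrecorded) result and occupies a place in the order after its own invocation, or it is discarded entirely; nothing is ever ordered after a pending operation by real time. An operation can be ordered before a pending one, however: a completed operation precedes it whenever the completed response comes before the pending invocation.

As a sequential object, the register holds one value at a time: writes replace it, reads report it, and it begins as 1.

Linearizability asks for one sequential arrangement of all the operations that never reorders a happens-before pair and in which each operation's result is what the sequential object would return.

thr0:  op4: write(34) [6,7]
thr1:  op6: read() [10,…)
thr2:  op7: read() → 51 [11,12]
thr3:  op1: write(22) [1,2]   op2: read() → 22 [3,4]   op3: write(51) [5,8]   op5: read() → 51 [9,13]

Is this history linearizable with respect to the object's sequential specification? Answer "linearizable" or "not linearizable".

a witness: op1, op2, op4, op3, op5, op6, op7
after step 1 (op1 write(22)): value 22
after step 2 (op2 read() → 22): value 22
after step 3 (op4 write(34)): value 34
after step 4 (op3 write(51)): value 51
after step 5 (op5 read() → 51): value 51
after step 6 (op6 read() (pending, included)): value 51
after step 7 (op7 read() → 51): value 51

linearizable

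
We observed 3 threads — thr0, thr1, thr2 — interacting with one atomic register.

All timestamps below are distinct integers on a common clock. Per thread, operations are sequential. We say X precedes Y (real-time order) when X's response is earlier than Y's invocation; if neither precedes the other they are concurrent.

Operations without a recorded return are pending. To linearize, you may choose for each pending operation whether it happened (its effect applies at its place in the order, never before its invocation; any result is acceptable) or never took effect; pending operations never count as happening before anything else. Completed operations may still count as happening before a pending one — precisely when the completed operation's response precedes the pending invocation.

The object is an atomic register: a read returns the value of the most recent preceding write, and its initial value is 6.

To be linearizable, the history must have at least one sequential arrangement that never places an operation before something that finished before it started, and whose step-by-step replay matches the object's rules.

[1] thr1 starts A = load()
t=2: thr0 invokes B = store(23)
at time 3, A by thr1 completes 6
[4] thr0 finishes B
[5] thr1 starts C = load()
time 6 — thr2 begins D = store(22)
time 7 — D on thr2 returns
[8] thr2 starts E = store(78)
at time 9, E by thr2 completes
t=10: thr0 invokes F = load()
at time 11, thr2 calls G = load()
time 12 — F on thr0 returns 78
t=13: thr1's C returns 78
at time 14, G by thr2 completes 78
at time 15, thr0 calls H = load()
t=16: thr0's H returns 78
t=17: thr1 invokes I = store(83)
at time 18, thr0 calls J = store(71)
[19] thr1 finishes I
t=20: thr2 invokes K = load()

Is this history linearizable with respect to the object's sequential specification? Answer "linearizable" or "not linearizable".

a witness: A, B, D, E, C, F, G, H, I
after step 1 (A load() → 6): value 6
after step 2 (B store(23)): value 23
after step 3 (D store(22)): value 22
after step 4 (E store(78)): value 78
after step 5 (C load() → 78): value 78
after step 6 (F load() → 78): value 78
after step 7 (G load() → 78): value 78
after step 8 (H load() → 78): value 78
after step 9 (I store(83)): value 83

linearizable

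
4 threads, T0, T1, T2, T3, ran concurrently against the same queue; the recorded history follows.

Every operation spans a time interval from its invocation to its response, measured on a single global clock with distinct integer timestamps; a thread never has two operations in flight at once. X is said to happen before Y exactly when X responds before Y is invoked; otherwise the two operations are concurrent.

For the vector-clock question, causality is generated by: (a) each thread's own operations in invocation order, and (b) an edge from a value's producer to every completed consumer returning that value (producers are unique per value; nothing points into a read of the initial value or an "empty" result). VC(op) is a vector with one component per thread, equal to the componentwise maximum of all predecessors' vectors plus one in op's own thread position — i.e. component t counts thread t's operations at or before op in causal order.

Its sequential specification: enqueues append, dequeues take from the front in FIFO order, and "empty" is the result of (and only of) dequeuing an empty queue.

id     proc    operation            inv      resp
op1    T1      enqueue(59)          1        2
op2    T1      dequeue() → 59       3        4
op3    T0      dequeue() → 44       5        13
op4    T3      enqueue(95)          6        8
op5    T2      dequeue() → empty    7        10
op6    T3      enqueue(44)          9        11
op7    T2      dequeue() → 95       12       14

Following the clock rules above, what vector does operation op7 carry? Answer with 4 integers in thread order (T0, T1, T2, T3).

op4, invoked 6, has no incoming edges; only T3's bump applies → (0, 0, 0, 1)
op5, invoked 7, has no incoming edges; only T2's bump applies → (0, 0, 1, 0)
op1, invoked 1, has no incoming edges; only T1's bump applies → (0, 1, 0, 0)
merge at op6 (invoked 9): VC(op4)=(0, 0, 0, 1), own-thread bump on T3 → (0, 0, 0, 2)
merge at op2 (invoked 3): VC(op1)=(0, 1, 0, 0), own-thread bump on T1 → (0, 2, 0, 0)
merge at op7 (invoked 12): VC(op4)=(0, 0, 0, 1), VC(op5)=(0, 0, 1, 0), own-thread bump on T2 → (0, 0, 2, 1)
merge at op3 (invoked 5): VC(op6)=(0, 0, 0, 2), own-thread bump on T0 → (1, 0, 0, 2)
target: VC(op7) = (0, 0, 2, 1)

(0, 0, 2, 1)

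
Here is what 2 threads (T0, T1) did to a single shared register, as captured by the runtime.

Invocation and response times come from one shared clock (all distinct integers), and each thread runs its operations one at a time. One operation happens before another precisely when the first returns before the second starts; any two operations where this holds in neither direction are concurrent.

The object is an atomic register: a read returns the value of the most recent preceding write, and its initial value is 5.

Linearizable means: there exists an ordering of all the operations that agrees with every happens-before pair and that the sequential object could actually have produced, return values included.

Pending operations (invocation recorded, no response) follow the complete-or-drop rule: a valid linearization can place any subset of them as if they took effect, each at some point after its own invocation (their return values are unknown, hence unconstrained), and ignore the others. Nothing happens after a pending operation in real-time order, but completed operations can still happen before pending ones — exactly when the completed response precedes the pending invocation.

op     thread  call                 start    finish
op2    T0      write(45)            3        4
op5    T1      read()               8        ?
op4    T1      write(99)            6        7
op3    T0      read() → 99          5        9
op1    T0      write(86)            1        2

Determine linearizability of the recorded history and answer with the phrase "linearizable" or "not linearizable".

linearizable

witness order: op1, op2, op4, op3
1. op1 write(86), leaving value 86
2. op2 write(45), leaving value 45
3. op4 write(99), leaving value 99
4. op3 read() → 99, leaving value 99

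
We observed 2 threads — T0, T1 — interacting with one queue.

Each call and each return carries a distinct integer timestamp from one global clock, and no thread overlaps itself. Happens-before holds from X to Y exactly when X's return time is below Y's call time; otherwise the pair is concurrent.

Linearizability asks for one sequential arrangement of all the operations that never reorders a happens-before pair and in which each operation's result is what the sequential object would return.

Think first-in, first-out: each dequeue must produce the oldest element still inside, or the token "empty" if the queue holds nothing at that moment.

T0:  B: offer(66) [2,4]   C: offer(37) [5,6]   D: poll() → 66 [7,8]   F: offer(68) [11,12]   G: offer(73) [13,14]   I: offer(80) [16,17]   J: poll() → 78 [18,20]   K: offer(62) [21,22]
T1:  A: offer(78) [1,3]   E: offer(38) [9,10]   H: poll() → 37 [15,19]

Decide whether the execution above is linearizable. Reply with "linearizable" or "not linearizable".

a witness: B, A, C, D, E, F, G, I, J, H, K
1. B offer(66), leaving queue <66>
2. A offer(78), leaving queue <66,78>
3. C offer(37), leaving queue <66,78,37>
4. D poll() → 66, leaving queue <78,37>
5. E offer(38), leaving queue <78,37,38>
6. F offer(68), leaving queue <78,37,38,68>
7. G offer(73), leaving queue <78,37,38,68,73>
8. I offer(80), leaving queue <78,37,38,68,73,80>
9. J poll() → 78, leaving queue <37,38,68,73,80>
10. H poll() → 37, leaving queue <38,68,73,80>
11. K offer(62), leaving queue <38,68,73,80,62>

linearizable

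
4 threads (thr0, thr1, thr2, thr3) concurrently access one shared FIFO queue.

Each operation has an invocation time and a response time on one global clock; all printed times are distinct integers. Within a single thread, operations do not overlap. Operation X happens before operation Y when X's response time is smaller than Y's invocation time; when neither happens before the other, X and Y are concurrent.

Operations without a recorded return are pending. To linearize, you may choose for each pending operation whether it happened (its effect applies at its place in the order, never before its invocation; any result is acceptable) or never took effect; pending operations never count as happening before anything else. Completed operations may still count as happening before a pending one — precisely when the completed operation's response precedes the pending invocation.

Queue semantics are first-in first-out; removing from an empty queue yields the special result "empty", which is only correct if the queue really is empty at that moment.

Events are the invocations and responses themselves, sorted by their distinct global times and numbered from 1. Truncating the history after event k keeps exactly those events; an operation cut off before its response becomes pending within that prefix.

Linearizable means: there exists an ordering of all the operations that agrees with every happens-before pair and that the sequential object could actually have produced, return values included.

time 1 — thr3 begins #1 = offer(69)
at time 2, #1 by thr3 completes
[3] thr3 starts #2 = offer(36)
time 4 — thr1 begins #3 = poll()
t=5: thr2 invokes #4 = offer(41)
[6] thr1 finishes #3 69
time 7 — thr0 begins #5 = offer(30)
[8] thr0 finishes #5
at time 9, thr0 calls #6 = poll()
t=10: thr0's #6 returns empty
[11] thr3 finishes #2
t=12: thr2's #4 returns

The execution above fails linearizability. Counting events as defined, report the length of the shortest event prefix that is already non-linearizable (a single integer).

10

events 1..9 are linearizable; a witness order is #1, #2, #3, #4, #5:
step 1: #1 offer(69) — queue <69>
step 2: #2 offer(36) (pending, included) — queue <69,36>
step 3: #3 poll() → 69 — queue <36>
step 4: #4 offer(41) (pending, included) — queue <36,41>
step 5: #5 offer(30) — queue <36,41,30>
event 10 — #6's response, time 10 — after it, nothing linearizes
including or dropping the 2 pending operations (#2, #4) in any combination fails
sample order #1, #3, #5, #6 (pending dropped) stalls at step 4 — #6 poll() → empty has no legal effect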